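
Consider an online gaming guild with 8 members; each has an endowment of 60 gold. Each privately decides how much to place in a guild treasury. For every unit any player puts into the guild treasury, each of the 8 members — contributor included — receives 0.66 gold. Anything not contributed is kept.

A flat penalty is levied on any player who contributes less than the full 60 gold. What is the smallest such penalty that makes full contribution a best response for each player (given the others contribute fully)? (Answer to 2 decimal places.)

Given the others contribute fully, the best deviation is to contribute 0 (any partial contribution still incurs the fine and gives up units whose private return 0.66 is below 1).
Deviating from 60 to 0 saves 60 gold but forfeits the deviator's share of the drop in the guild treasury: 0.66 × 60 = 39.60.
So the deviation gain is 60 − 39.60 = 20.40, and the fine must be at least 20.40 gold to wipe it out.

20.40 gold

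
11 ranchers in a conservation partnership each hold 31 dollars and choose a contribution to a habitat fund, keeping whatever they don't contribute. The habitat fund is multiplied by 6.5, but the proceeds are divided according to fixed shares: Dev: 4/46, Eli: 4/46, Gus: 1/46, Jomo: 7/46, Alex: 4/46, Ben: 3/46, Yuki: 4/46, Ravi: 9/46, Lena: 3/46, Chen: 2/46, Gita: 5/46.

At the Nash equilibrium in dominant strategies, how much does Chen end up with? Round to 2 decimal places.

39.76 dollars

For player j, contributing a unit is worthwhile iff 6.5 × (j's share) ≥ 1, i.e. iff j's share is at least 0.1538.
Ravi alone (share 9/46) is above the threshold, contributing 31; the remaining 10 contribute 0. Total contributed: 31.
Chen keeps 31 and receives 6.5 × 31 × 2/46 = 8.76 from the habitat fund, for a payoff of 39.76.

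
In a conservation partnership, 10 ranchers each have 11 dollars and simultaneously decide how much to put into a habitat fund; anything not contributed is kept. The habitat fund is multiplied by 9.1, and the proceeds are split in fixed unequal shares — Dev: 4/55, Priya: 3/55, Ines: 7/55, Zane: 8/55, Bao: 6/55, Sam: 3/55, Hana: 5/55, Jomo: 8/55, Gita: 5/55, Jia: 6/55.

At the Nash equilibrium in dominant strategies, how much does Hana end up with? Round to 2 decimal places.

For player j, contributing a unit is worthwhile iff 9.1 × (j's share) ≥ 1, i.e. iff j's share is at least 0.1099.
The shares above 0.1099 belong to Ines, Zane and Jomo, contributing 11 each; the remaining 7 contribute 0. Total contributed: 33.
Hana keeps 11 and receives 9.1 × 33 × 5/55 = 27.30 from the habitat fund, for a payoff of 38.30.

38.30 dollars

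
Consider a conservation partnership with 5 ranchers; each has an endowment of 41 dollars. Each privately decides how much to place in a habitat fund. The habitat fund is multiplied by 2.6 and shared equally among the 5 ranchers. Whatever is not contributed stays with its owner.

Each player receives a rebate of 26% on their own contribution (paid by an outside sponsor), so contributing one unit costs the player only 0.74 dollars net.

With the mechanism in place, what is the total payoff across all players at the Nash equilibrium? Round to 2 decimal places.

205.00 dollars

With the mechanism, a contributed unit returns (2.6/5) / 0.74 = 0.7027 per unit of net cost — still below 1 — so contributing 0 remains dominant for every player.
At the Nash equilibrium no one contributes; group total payoff = 5 × 41 = 205.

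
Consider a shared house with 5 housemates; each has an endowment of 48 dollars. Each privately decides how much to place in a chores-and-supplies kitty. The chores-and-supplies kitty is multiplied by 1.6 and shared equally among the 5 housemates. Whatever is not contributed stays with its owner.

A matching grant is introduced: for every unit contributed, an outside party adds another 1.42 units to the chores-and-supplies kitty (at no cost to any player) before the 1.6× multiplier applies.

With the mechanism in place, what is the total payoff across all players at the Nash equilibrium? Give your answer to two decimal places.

Even with the mechanism, each unit contributed returns only 1.6 × 2.42 / 5 = 0.7744 per unit of net cost, so contributing nothing is still dominant.
At the Nash equilibrium no one contributes; group total payoff = 5 × 48 = 240.

240.00 dollars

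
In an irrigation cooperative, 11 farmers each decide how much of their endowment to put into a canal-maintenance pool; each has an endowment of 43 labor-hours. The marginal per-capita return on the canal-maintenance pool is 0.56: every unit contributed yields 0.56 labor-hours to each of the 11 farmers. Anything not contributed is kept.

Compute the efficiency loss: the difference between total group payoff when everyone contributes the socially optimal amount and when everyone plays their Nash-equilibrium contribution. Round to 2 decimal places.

The private return per contributed unit is 0.56 < 1, so contributing 0 is dominant for every player. At the Nash equilibrium everyone keeps their 43, and the group total is 11 × 43 = 473.
Each contributed unit returns 6.160 to the group as a whole (0.56 to each of 11 players), which exceeds 1, so the social optimum is full contribution: group total = 6.160 × 473 = 2913.68.
Efficiency loss = 2913.68 − 473 = 2440.68.

2440.68 labor-hours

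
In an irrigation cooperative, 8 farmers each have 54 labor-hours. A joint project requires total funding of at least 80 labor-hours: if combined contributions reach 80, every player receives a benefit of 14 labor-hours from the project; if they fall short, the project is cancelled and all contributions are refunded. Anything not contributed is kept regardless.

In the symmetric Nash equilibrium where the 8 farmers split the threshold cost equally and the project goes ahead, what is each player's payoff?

Equal share of the threshold: 80/8 = 10.
At this profile no one gains by cutting their contribution: any cut drops the total below 80, the project is cancelled, contributions are refunded, and the deviator ends with 54, which is less than 54 − 10 + 14 = 58. Contributing more than 10 just wastes the excess. So contributing exactly 10 is a best response.
Each player's payoff: 54 − 10 + 14 = 58.

58 labor-hours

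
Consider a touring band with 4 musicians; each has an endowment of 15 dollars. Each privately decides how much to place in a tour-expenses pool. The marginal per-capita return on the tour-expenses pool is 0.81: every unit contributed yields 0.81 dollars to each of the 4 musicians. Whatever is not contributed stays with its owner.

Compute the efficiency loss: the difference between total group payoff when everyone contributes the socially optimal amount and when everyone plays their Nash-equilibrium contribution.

The private return per contributed unit is 0.81 < 1, so contributing 0 is dominant for every player. At the Nash equilibrium everyone keeps their 15, and the group total is 4 × 15 = 60.
Each contributed unit returns 3.240 to the group as a whole (0.81 to each of 4 players), which exceeds 1, so the social optimum is full contribution: group total = 3.240 × 60 = 194.40.
Efficiency loss = 194.40 − 60 = 134.40.

134.40 dollars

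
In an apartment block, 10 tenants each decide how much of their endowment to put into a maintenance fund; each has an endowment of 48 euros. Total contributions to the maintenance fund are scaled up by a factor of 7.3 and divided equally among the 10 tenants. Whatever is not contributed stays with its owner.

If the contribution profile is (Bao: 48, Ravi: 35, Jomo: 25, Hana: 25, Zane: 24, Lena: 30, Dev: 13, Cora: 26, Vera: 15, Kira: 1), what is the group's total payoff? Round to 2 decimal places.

2004.60 euros

Total contributed: 48 + 35 + 25 + 25 + 24 + 30 + 13 + 26 + 15 + 1 = 242; total kept: 10 × 48 − 242 = 238.
The maintenance fund pays out 7.3 × 242 = 1766.60 in aggregate.
Group total = 238 + 1766.60 = 2004.60.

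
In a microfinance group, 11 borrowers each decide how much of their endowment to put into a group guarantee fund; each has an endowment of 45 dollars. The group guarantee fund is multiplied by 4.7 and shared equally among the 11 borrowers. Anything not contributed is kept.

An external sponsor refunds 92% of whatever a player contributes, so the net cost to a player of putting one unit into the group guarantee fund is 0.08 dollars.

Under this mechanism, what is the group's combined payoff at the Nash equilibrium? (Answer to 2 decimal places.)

2781.90 dollars

With the mechanism, a contributed unit returns (4.7/11) / 0.08 = 5.3409 per unit of net cost to the contributor — now above 1 — so contributing fully is weakly dominant for every player.
So the Nash equilibrium is full contribution by all 11; the group earns 11 × (45 × 0.92 + 4.7 × 45) = 2781.90.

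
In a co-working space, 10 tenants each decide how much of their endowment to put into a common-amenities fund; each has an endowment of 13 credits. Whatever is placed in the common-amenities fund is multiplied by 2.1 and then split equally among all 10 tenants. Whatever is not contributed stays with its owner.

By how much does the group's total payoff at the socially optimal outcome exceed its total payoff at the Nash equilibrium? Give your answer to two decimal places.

Each contributed unit returns 2.1/10 = 0.2100 to its contributor — below 1 — so contributing 0 is dominant for every player. At the Nash equilibrium everyone keeps their 13, and the group total is 10 × 13 = 130.
Each contributed unit returns 2.100 to the group as a whole (0.2100 to each of 10 players), which exceeds 1, so the social optimum is full contribution: group total = 2.100 × 130 = 273.00.
Efficiency loss = 273.00 − 130 = 143.00.

143.00 credits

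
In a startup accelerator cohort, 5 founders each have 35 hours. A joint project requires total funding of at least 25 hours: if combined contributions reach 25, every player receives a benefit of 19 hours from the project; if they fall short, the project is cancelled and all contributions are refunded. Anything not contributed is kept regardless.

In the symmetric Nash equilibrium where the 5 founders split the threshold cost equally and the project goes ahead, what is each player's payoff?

Equal share of the threshold: 25/5 = 5.
At this profile no one gains by cutting their contribution: any cut drops the total below 25, the project is cancelled, contributions are refunded, and the deviator ends with 35, which is less than 35 − 5 + 19 = 49. Contributing more than 5 just wastes the excess. So contributing exactly 5 is a best response.
Each player's payoff: 35 − 5 + 19 = 49.

49 hours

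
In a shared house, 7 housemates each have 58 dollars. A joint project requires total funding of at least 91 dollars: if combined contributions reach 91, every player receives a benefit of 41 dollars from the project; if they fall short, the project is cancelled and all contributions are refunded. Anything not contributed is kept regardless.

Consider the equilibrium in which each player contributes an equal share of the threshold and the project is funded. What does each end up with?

Equal share of the threshold: 91/7 = 13.
At this profile no one gains by cutting their contribution: any cut drops the total below 91, the project is cancelled, contributions are refunded, and the deviator ends with 58, which is less than 58 − 13 + 41 = 86. Contributing more than 13 just wastes the excess. So contributing exactly 13 is a best response.
Each player's payoff: 58 − 13 + 41 = 86.

86 dollars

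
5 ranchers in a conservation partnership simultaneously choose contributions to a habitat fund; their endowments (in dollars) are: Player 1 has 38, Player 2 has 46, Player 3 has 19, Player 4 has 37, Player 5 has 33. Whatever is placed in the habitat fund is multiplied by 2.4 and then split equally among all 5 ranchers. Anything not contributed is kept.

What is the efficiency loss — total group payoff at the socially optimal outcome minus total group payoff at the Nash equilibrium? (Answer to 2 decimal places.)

242.20 dollars

The private return per contributed unit is 2.4/5 = 0.4800 < 1 for every player regardless of endowment, so the Nash equilibrium is zero contribution and the group total is Σ E_j = 38 + 46 + 19 + 37 + 33 = 173.
Each contributed unit returns 2.400 to the group, so the social optimum is full contribution by everyone: group total = 2.400 × 173 = 415.20.
Efficiency loss = (2.400 − 1) × 173 = 242.20.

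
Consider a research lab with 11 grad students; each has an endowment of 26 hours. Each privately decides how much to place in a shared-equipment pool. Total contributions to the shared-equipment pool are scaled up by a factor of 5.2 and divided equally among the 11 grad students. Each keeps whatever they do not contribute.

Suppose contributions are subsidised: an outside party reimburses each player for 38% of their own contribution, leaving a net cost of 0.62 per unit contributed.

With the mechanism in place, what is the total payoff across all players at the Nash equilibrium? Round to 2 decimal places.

286.00 hours

With the mechanism, a contributed unit returns (5.2/11) / 0.62 = 0.7625 per unit of net cost — still below 1 — so contributing 0 remains dominant for every player.
At the Nash equilibrium no one contributes; group total payoff = 11 × 26 = 286.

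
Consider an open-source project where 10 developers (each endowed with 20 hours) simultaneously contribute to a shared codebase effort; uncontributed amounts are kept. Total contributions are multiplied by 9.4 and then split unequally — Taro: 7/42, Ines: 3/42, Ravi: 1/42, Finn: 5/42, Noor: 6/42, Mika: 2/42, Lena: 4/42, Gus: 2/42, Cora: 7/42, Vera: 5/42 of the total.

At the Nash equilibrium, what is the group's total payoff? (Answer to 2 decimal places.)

1040.00 hours

Each unit j contributes comes back to j as 9.4 × (j's share), so j prefers to contribute only if that share exceeds 1/9.4 = 0.1064; otherwise keeping the unit dominates.
Taro, Finn, Noor, Cora and Vera are above the threshold, contributing 20 each; the remaining 5 contribute 0. Total contributed: 100.
The shared codebase effort pays out 9.4 × 100 = 940.00 in total (split across the unequal shares, but the aggregate is all that matters for the group sum).
The 5 free-riders keep 20 each, adding 100. Group total = 100 + 940.00 = 1040.00.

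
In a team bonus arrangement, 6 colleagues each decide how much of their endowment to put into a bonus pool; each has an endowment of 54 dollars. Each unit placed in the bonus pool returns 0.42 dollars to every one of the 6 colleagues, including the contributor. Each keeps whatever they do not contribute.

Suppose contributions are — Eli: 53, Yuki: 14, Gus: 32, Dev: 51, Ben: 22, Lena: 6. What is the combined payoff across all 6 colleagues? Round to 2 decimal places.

594.56 dollars

Total contributed: 53 + 14 + 32 + 51 + 22 + 6 = 178; total kept: 6 × 54 − 178 = 146.
The bonus pool pays out 0.42 × 6 × 178 = 448.56 in aggregate.
Group total = 146 + 448.56 = 594.56.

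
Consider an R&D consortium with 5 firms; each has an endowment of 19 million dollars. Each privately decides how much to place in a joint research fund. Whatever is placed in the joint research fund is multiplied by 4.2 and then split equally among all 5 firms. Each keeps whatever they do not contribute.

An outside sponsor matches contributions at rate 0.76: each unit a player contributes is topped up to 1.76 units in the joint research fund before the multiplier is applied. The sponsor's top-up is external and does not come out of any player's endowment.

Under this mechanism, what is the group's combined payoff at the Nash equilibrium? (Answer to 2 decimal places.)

With the mechanism, a contributed unit returns 4.2 × 1.76 / 5 = 1.4784 per unit of net cost to the contributor — now above 1 — so contributing fully is weakly dominant for every player.
At the Nash equilibrium everyone contributes 19. Group total payoff = 4.2 × 1.76 × 95 = 702.24.

702.24 million dollars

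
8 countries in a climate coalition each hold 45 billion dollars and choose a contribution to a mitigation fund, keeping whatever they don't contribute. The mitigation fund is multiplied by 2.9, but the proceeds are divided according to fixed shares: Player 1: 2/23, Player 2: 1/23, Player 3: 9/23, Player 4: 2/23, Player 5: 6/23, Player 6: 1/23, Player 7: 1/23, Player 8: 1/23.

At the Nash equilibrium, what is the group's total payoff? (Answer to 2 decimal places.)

445.50 billion dollars

A player with share s gets back 2.9·s per unit contributed, so full contribution is dominant for anyone with s > 1/2.9 = 0.3448 and zero contribution is dominant for anyone below.
Player 3 alone (share 9/23) is above the threshold, contributing 45; the remaining 7 contribute 0. Total contributed: 45.
The mitigation fund pays out 2.9 × 45 = 130.50 in total (split across the unequal shares, but the aggregate is all that matters for the group sum).
The 7 free-riders keep 45 each, adding 315. Group total = 315 + 130.50 = 445.50.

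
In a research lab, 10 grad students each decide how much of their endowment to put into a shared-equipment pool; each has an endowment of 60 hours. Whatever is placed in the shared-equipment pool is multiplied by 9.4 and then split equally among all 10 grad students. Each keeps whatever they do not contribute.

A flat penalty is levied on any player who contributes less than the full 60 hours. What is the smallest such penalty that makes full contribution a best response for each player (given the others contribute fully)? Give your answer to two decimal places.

3.60 hours

Given the others contribute fully, the best deviation is to contribute 0 (any partial contribution still incurs the fine and gives up units whose private return 0.9400 is below 1).
Deviating from 60 to 0 saves 60 hours but forfeits the deviator's share of the drop in the shared-equipment pool: 9.4/10 × 60 = 56.40.
So the deviation gain is 60 − 56.40 = 3.60, and the fine must be at least 3.60 hours to wipe it out.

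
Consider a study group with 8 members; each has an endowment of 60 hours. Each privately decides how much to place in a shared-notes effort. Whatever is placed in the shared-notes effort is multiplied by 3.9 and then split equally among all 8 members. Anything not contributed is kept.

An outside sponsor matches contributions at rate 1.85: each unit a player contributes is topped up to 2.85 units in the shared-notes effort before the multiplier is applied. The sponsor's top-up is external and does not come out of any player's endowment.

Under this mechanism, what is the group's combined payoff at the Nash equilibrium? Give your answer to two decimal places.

5335.20 hours

Under the mechanism each unit contributed yields 3.9 × 2.85 / 8 = 1.3894 back to its contributor per unit of net cost, which exceeds 1, making full contribution the dominant choice for everyone.
So the Nash equilibrium is full contribution by all 8; the group earns 3.9 × 2.85 × 480 = 5335.20.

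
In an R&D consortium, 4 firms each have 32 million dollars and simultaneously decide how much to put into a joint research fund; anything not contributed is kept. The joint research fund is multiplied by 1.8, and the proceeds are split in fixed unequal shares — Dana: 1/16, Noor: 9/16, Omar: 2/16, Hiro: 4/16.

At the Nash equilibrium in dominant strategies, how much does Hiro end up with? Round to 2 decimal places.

Each unit j contributes comes back to j as 1.8 × (j's share), so j prefers to contribute only if that share exceeds 1/1.8 = 0.5556; otherwise keeping the unit dominates.
The only share above 0.5556 is Noor's 9/16, contributing 32; the remaining 3 contribute 0. Total contributed: 32.
Hiro keeps 32 and receives 1.8 × 32 × 4/16 = 14.40 from the joint research fund, for a payoff of 46.40.

46.40 million dollars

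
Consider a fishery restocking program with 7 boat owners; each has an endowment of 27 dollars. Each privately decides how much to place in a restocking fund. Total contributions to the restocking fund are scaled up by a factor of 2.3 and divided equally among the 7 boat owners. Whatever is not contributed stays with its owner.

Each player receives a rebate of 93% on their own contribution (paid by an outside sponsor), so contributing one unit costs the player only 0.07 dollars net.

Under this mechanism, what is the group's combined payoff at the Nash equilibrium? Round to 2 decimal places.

With the mechanism, a contributed unit returns (2.3/7) / 0.07 = 4.6939 per unit of net cost to the contributor — now above 1 — so contributing fully is weakly dominant for every player.
So the Nash equilibrium is full contribution by all 7; the group earns 7 × (27 × 0.93 + 2.3 × 27) = 610.47.

610.47 dollars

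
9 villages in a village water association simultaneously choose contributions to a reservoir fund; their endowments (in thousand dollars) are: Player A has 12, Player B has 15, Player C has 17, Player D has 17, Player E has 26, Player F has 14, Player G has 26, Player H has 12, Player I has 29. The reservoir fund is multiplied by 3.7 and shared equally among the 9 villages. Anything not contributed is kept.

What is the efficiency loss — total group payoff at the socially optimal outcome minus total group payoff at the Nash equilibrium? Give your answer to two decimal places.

The private return per contributed unit is 3.7/9 = 0.4111 < 1 for every player regardless of endowment, so the Nash equilibrium is zero contribution and the group total is Σ E_j = 12 + 15 + 17 + 17 + 26 + 14 + 26 + 12 + 29 = 168.
Each contributed unit returns 3.700 to the group, so the social optimum is full contribution by everyone: group total = 3.700 × 168 = 621.60.
Efficiency loss = (3.700 − 1) × 168 = 453.60.

453.60 thousand dollars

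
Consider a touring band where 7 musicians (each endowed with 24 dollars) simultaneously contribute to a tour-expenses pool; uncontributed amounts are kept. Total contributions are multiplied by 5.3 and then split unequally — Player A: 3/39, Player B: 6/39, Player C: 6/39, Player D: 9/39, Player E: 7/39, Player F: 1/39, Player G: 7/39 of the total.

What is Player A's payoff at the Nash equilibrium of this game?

33.78 dollars

A player with share s gets back 5.3·s per unit contributed, so full contribution is dominant for anyone with s > 1/5.3 = 0.1887 and zero contribution is dominant for anyone below.
Player D alone (share 9/39) is above the threshold, contributing 24; the remaining 6 contribute 0. Total contributed: 24.
Player A keeps 24 and receives 5.3 × 24 × 3/39 = 9.78 from the tour-expenses pool, for a payoff of 33.78.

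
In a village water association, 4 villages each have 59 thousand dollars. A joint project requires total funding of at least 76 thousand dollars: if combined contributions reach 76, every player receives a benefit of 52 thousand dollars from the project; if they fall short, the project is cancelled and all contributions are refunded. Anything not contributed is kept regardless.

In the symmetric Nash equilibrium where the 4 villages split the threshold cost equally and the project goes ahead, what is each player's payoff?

Equal share of the threshold: 76/4 = 19.
At this profile no one gains by cutting their contribution: any cut drops the total below 76, the project is cancelled, contributions are refunded, and the deviator ends with 59, which is less than 59 − 19 + 52 = 92. Contributing more than 19 just wastes the excess. So contributing exactly 19 is a best response.
Each player's payoff: 59 − 19 + 52 = 92.

92 thousand dollars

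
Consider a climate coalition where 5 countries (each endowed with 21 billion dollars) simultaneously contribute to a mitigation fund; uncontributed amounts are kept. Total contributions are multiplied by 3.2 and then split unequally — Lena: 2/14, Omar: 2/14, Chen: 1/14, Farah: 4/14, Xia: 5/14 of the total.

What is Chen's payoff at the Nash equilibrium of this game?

25.80 billion dollars

For player j, contributing a unit is worthwhile iff 3.2 × (j's share) ≥ 1, i.e. iff j's share is at least 0.3125.
Xia alone (share 5/14) is above the threshold, contributing 21; the remaining 4 contribute 0. Total contributed: 21.
Chen keeps 21 and receives 3.2 × 21 × 1/14 = 4.80 from the mitigation fund, for a payoff of 25.80.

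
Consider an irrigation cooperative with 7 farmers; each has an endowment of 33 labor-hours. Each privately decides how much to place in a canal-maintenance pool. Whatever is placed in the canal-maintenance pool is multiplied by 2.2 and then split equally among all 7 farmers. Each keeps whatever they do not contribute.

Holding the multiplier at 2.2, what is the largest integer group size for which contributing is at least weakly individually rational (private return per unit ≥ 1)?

Private return per unit is 2.2/(group size), which is ≥ 1 whenever the group size is ≤ 2.2.
The largest such integer is 2.

2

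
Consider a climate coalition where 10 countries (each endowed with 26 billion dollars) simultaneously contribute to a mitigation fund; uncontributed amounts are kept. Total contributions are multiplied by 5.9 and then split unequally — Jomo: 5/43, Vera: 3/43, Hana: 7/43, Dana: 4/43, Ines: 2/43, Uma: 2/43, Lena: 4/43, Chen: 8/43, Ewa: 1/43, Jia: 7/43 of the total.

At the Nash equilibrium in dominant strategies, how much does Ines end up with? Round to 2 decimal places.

33.13 billion dollars

Each unit j contributes comes back to j as 5.9 × (j's share), so j prefers to contribute only if that share exceeds 1/5.9 = 0.1695; otherwise keeping the unit dominates.
The only share above 0.1695 is Chen's 8/43, contributing 26; the remaining 9 contribute 0. Total contributed: 26.
Ines keeps 26 and receives 5.9 × 26 × 2/43 = 7.13 from the mitigation fund, for a payoff of 33.13.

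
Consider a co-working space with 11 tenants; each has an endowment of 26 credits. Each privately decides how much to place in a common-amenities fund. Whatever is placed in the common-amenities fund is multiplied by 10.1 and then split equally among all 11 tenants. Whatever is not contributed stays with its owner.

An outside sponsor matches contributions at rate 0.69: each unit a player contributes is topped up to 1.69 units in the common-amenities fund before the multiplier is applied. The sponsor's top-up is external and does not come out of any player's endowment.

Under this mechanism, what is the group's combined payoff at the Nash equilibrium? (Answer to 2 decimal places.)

With the mechanism, a contributed unit returns 10.1 × 1.69 / 11 = 1.5517 per unit of net cost to the contributor — now above 1 — so contributing fully is weakly dominant for every player.
So the Nash equilibrium is full contribution by all 11; the group earns 10.1 × 1.69 × 286 = 4881.73.

4881.73 credits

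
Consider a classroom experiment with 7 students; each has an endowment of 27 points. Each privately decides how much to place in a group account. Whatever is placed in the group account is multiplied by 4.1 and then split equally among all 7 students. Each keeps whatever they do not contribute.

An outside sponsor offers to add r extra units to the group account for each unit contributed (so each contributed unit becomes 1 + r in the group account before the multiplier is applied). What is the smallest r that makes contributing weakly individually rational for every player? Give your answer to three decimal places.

With matching at rate r, one contributed unit becomes (1 + r) in the group account and returns 4.1 × (1 + r) / 7 to the contributor.
Setting this equal to 1: 1 + r = 7/4.1 = 1.7073.
So the minimum matching rate is r = 1.7073 − 1 = 0.707.

0.707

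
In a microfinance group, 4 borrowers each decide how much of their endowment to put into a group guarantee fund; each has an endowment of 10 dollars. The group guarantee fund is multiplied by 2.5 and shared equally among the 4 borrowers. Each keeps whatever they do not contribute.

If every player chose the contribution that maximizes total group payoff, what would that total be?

Each contributed unit returns 2.500 to the group as a whole (0.6250 to each of 4 players), which exceeds 1, so the social optimum is full contribution: group total = 2.500 × 40 = 100.00.

100.00 dollars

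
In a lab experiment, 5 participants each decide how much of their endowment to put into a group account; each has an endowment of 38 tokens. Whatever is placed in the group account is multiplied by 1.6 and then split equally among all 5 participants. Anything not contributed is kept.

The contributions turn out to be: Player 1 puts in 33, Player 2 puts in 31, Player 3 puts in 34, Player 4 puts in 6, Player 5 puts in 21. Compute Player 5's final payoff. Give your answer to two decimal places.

Total contributed: 33 + 31 + 34 + 6 + 21 = 125.
Each receives 1.6 × 125 / 5 = 40.00 from the group account.
Player 5 keeps 38 − 21 = 17, so Player 5's payoff is 17 + 40.00 = 57.00.

57.00 tokens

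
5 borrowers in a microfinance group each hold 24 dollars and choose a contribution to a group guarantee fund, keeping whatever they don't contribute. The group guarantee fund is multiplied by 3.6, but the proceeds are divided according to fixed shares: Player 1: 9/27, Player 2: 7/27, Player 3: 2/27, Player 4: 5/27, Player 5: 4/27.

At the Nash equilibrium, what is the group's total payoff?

Each unit j contributes comes back to j as 3.6 × (j's share), so j prefers to contribute only if that share exceeds 1/3.6 = 0.2778; otherwise keeping the unit dominates.
Player 1 alone (share 9/27) is above the threshold, contributing 24; the remaining 4 contribute 0. Total contributed: 24.
The group guarantee fund pays out 3.6 × 24 = 86.40 in total (split across the unequal shares, but the aggregate is all that matters for the group sum).
The 4 free-riders keep 24 each, adding 96. Group total = 96 + 86.40 = 182.40.

182.40 dollars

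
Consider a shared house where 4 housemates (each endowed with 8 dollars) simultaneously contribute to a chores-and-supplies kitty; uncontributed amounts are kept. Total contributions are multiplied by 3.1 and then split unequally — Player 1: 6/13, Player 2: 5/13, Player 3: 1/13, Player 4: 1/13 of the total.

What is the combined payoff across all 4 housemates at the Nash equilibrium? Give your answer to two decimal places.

Each unit j contributes comes back to j as 3.1 × (j's share), so j prefers to contribute only if that share exceeds 1/3.1 = 0.3226; otherwise keeping the unit dominates.
Player 1 and Player 2 are above the threshold, contributing 8 each; the remaining 2 contribute 0. Total contributed: 16.
The chores-and-supplies kitty pays out 3.1 × 16 = 49.60 in total (split across the unequal shares, but the aggregate is all that matters for the group sum).
The 2 free-riders keep 8 each, adding 16. Group total = 16 + 49.60 = 65.60.

65.60 dollars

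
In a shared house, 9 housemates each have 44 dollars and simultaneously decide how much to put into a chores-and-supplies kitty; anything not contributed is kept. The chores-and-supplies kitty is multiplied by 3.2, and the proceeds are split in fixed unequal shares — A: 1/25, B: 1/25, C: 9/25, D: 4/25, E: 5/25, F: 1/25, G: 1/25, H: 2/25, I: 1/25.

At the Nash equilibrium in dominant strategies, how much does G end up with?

A player with share s gets back 3.2·s per unit contributed, so full contribution is dominant for anyone with s > 1/3.2 = 0.3125 and zero contribution is dominant for anyone below.
The only share above 0.3125 is C's 9/25, contributing 44; the remaining 8 contribute 0. Total contributed: 44.
G keeps 44 and receives 3.2 × 44 × 1/25 = 5.63 from the chores-and-supplies kitty, for a payoff of 49.63.

49.63 dollars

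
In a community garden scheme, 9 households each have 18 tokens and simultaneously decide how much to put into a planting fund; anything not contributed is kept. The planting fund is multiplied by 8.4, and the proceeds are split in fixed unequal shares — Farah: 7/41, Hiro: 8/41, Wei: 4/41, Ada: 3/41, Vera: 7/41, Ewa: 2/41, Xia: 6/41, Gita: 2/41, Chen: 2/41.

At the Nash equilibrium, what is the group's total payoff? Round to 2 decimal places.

694.80 tokens

Each unit j contributes comes back to j as 8.4 × (j's share), so j prefers to contribute only if that share exceeds 1/8.4 = 0.1190; otherwise keeping the unit dominates.
Farah, Hiro, Vera and Xia clear that bar, contributing 18 each; the remaining 5 contribute 0. Total contributed: 72.
The planting fund pays out 8.4 × 72 = 604.80 in total (split across the unequal shares, but the aggregate is all that matters for the group sum).
The 5 free-riders keep 18 each, adding 90. Group total = 90 + 604.80 = 694.80.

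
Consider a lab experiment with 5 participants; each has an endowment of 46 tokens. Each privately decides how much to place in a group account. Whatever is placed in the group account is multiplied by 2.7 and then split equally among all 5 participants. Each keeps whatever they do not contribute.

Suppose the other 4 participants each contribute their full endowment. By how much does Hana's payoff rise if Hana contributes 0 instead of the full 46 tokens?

21.16 tokens

Switching from a contribution of 46 to 0 lets Hana keep an extra 46 tokens, but lowers the group account by 46, which costs Hana their own share of that drop: 2.7/5 × 46 = 24.84.
Net gain = 46 − 24.84 = 21.16. The private return per contributed unit (0.5400) is below 1, so free-riding is indeed the best response regardless of what the others do.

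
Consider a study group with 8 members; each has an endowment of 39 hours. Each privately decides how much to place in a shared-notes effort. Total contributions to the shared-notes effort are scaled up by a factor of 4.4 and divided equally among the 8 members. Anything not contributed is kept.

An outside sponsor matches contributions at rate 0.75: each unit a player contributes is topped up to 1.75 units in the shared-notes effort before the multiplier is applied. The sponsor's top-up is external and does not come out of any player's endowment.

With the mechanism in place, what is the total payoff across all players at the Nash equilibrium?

312.00 hours

Even with the mechanism, each unit contributed returns only 4.4 × 1.75 / 8 = 0.9625 per unit of net cost, so contributing nothing is still dominant.
Everyone keeps their endowment and the group total is 8 × 39 = 312.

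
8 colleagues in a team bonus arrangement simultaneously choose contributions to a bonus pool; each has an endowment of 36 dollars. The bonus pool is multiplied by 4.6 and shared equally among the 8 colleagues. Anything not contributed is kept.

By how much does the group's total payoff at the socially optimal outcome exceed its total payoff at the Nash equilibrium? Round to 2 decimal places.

1036.80 dollars

Each contributed unit returns 4.6/8 = 0.5750 to its contributor — below 1 — so contributing 0 is dominant for every player. At the Nash equilibrium everyone keeps their 36, and the group total is 8 × 36 = 288.
Each contributed unit returns 4.600 to the group as a whole (0.5750 to each of 8 players), which exceeds 1, so the social optimum is full contribution: group total = 4.600 × 288 = 1324.80.
Efficiency loss = 1324.80 − 288 = 1036.80.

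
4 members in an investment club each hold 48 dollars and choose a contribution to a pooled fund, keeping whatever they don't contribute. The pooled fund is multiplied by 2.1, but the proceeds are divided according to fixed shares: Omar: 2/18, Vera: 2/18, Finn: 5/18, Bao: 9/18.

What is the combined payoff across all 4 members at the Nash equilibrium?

244.80 dollars

Each unit j contributes comes back to j as 2.1 × (j's share), so j prefers to contribute only if that share exceeds 1/2.1 = 0.4762; otherwise keeping the unit dominates.
The only share above 0.4762 is Bao's 9/18, contributing 48; the remaining 3 contribute 0. Total contributed: 48.
The pooled fund pays out 2.1 × 48 = 100.80 in total (split across the unequal shares, but the aggregate is all that matters for the group sum).
The 3 free-riders keep 48 each, adding 144. Group total = 144 + 100.80 = 244.80.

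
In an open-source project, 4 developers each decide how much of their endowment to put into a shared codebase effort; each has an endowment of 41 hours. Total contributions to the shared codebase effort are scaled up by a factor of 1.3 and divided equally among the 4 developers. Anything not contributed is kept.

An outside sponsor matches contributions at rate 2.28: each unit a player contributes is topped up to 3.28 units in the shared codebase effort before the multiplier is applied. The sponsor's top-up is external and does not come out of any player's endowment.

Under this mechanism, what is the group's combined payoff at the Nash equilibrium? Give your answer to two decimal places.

699.30 hours

With the mechanism, a contributed unit returns 1.3 × 3.28 / 4 = 1.0660 per unit of net cost to the contributor — now above 1 — so contributing fully is weakly dominant for every player.
So the Nash equilibrium is full contribution by all 4; the group earns 1.3 × 3.28 × 164 = 699.30.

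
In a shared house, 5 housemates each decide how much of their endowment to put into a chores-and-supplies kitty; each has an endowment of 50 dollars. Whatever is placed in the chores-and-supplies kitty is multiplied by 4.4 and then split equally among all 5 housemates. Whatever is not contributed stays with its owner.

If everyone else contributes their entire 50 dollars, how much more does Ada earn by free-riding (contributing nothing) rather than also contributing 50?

Switching from a contribution of 50 to 0 lets Ada keep an extra 50 dollars, but lowers the chores-and-supplies kitty by 50, which costs Ada their own share of that drop: 4.4/5 × 50 = 44.00.
Net gain = 50 − 44.00 = 6.00. The private return per contributed unit (0.8800) is below 1, so free-riding is indeed the best response regardless of what the others do.

6.00 dollars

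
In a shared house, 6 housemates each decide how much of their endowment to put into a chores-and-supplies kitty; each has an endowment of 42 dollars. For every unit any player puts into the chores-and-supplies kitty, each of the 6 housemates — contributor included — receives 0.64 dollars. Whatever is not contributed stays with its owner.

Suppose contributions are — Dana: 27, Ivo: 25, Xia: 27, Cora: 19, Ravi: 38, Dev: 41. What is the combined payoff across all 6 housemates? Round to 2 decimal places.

754.68 dollars

Total contributed: 27 + 25 + 27 + 19 + 38 + 41 = 177; total kept: 6 × 42 − 177 = 75.
The chores-and-supplies kitty pays out 0.64 × 6 × 177 = 679.68 in aggregate.
Group total = 75 + 679.68 = 754.68.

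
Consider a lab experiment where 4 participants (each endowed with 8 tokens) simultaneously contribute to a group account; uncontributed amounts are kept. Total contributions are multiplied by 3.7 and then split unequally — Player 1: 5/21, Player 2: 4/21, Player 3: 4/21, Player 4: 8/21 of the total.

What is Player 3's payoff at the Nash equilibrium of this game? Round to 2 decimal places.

For player j, contributing a unit is worthwhile iff 3.7 × (j's share) ≥ 1, i.e. iff j's share is at least 0.2703.
Only Player 4 (8/21) clears that bar, contributing 8; the remaining 3 contribute 0. Total contributed: 8.
Player 3 keeps 8 and receives 3.7 × 8 × 4/21 = 5.64 from the group account, for a payoff of 13.64.

13.64 tokens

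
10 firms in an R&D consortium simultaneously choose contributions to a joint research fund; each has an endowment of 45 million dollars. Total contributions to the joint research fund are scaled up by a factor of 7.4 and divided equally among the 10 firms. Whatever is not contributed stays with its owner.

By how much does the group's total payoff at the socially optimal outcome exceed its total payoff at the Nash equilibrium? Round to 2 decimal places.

Each contributed unit returns 7.4/10 = 0.7400 to its contributor — below 1 — so contributing 0 is dominant for every player. At the Nash equilibrium everyone keeps their 45, and the group total is 10 × 45 = 450.
Each contributed unit returns 7.400 to the group as a whole (0.7400 to each of 10 players), which exceeds 1, so the social optimum is full contribution: group total = 7.400 × 450 = 3330.00.
Efficiency loss = 3330.00 − 450 = 2880.00.

2880.00 million dollars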